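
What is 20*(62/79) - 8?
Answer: 608/79 ≈ 7.6962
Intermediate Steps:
20*(62/79) - 8 = 1240/79 - 8 = 608/79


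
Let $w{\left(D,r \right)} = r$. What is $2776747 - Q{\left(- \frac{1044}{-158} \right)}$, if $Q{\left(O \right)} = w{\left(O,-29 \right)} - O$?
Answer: $\frac{219365826}{79} \approx 2.7768 \cdot 10^{6}$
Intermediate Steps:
$Q{\left(O \right)} = -29 - O$
$2776747 - Q{\left(- \frac{1044}{-158} \right)} = 2776747 - \left(-29 - - \frac{1044}{-158}\right) = 2776747 - \left(-29 - \left(-1044\right) \left(- \frac{1}{158}\right)\right) = 2776747 - \left(-29 - \frac{522}{79}\right) = 2776747 - - \frac{2813}{79} = 2776747 + \frac{2813}{79} = \frac{219365826}{79}$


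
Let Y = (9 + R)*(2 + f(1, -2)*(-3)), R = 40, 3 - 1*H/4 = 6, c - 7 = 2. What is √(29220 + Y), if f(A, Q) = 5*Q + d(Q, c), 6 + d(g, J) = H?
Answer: √33434 ≈ 182.85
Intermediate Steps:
c = 9 (c = 7 + 2 = 9)
H = -12 (H = 12 - 4*6 = 12 - 24 = -12)
d(g, J) = -18 (d(g, J) = -6 - 12 = -18)
f(A, Q) = -18 + 5*Q (f(A, Q) = 5*Q - 18 = -18 + 5*Q)
Y = 4214 (Y = (9 + 40)*(2 + (-18 + 5*(-2))*(-3)) = 49*(2 + (-18 - 10)*(-3)) = 49*(2 - 28*(-3)) = 49*(2 + 84) = 49*86 = 4214)
√(29220 + Y) = √(29220 + 4214) = √33434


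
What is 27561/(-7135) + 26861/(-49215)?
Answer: -61922714/14045961 ≈ -4.4086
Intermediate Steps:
27561/(-7135) + 26861/(-49215) = 27561*(-1/7135) + 26861*(-1/49215) = -27561/7135 - 26861/49215 = -61922714/14045961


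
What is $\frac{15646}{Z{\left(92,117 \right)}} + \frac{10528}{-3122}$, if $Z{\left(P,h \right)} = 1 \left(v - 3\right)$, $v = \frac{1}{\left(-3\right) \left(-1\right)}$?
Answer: $- \frac{5236595}{892} \approx -5870.6$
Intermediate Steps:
$v = \frac{1}{3} \approx 0.33333$
$Z{\left(P,h \right)} = - \frac{8}{3}$ ($Z{\left(P,h \right)} = 1 \left(\frac{1}{3} - 3\right) = 1 \left(- \frac{8}{3}\right) = - \frac{8}{3}$)
$\frac{15646}{Z{\left(92,117 \right)}} + \frac{10528}{-3122} = \frac{15646}{- \frac{8}{3}} + \frac{10528}{-3122} = 15646 \left(- \frac{3}{8}\right) + 10528 \left(- \frac{1}{3122}\right) = - \frac{23469}{4} - \frac{752}{223} = - \frac{5236595}{892}$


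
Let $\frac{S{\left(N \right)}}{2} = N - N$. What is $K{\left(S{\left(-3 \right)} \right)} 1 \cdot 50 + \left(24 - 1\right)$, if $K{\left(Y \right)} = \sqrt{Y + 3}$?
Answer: $23 + 50 \sqrt{3} \approx 109.6$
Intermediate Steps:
$S{\left(N \right)} = 0$ ($S{\left(N \right)} = 2 \left(N - N\right) = 2 \cdot 0 = 0$)
$K{\left(Y \right)} = \sqrt{3 + Y}$
$K{\left(S{\left(-3 \right)} \right)} 1 \cdot 50 + \left(24 - 1\right) = \sqrt{3 + 0} \cdot 1 \cdot 50 + \left(24 - 1\right) = \sqrt{3} \cdot 1 \cdot 50 + 23 = \sqrt{3} \cdot 50 + 23 = 50 \sqrt{3} + 23 = 23 + 50 \sqrt{3}$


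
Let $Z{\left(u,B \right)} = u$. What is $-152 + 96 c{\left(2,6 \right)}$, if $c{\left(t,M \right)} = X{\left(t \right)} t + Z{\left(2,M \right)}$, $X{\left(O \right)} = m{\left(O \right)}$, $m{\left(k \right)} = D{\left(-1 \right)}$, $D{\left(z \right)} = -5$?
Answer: $-920$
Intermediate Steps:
$m{\left(k \right)} = -5$
$X{\left(O \right)} = -5$
$c{\left(t,M \right)} = 2 - 5 t$ ($c{\left(t,M \right)} = - 5 t + 2 = 2 - 5 t$)
$-152 + 96 c{\left(2,6 \right)} = -152 + 96 \left(2 - 10\right) = -152 + 96 \left(-8\right) = -152 - 768 = -920$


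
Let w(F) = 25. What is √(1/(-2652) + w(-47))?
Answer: √43956237/1326 ≈ 5.0000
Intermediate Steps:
√(1/(-2652) + w(-47)) = √(1/(-2652) + 25) = √(-1/2652 + 25) = √(66299/2652) = √43956237/1326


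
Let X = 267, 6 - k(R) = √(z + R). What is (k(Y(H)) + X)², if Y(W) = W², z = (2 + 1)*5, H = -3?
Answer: 74553 - 1092*√6 ≈ 71878.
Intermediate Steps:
z = 15 (z = 3*5 = 15)
k(R) = 6 - √(15 + R)
(k(Y(H)) + X)² = ((6 - √(15 + (-3)²)) + 267)² = ((6 - √(15 + 9)) + 267)² = ((6 - √24) + 267)² = ((6 - 2*√6) + 267)² = (273 - 2*√6)²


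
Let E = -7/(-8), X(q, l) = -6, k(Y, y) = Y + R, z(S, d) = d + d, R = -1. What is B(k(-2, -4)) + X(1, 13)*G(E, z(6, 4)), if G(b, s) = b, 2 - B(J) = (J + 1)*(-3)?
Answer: -37/4 ≈ -9.2500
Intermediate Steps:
z(S, d) = 2*d
k(Y, y) = -1 + Y (k(Y, y) = Y - 1 = -1 + Y)
E = 7/8 (E = -7*(-⅛) = 7/8 ≈ 0.87500)
B(J) = 5 + 3*J (B(J) = 2 - (J + 1)*(-3) = 2 - (1 + J)*(-3) = 2 - (-3 - 3*J) = 2 + (3 + 3*J) = 5 + 3*J)
B(k(-2, -4)) + X(1, 13)*G(E, z(6, 4)) = (5 + 3*(-1 - 2)) - 6*7/8 = (5 + 3*(-3)) - 21/4 = (5 - 9) - 21/4 = -4 - 21/4 = -37/4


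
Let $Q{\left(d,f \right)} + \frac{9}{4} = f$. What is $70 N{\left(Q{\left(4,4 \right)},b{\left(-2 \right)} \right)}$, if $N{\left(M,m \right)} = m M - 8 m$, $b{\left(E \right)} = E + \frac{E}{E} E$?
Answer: $1750$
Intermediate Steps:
$b{\left(E \right)} = 2 E$ ($b{\left(E \right)} = E + 1 E = E + E = 2 E$)
$Q{\left(d,f \right)} = - \frac{9}{4} + f$
$N{\left(M,m \right)} = - 8 m + M m$ ($N{\left(M,m \right)} = M m - 8 m = - 8 m + M m$)
$70 N{\left(Q{\left(4,4 \right)},b{\left(-2 \right)} \right)} = 70 \cdot 2 \left(-2\right) \left(-8 + \left(- \frac{9}{4} + 4\right)\right) = 70 \left(- 4 \left(-8 + \frac{7}{4}\right)\right) = 70 \left(\left(-4\right) \left(- \frac{25}{4}\right)\right) = 70 \cdot 25 = 1750$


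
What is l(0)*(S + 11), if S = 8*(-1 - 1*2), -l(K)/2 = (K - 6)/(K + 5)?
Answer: -156/5 ≈ -31.200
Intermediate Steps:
l(K) = -2*(-6 + K)/(5 + K) (l(K) = -2*(K - 6)/(K + 5) = -2*(-6 + K)/(5 + K))
S = -24 (S = 8*(-1 - 2) = 8*(-3) = -24)
l(0)*(S + 11) = (2*(6 - 1*0)/(5 + 0))*(-24 + 11) = (2*(6 + 0)/5)*(-13) = (2*(⅕)*6)*(-13) = (12/5)*(-13) = -156/5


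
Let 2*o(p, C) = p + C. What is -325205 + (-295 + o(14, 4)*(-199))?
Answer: -327291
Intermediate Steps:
o(p, C) = C/2 + p/2 (o(p, C) = (p + C)/2 = (C + p)/2 = C/2 + p/2)
-325205 + (-295 + o(14, 4)*(-199)) = -325205 + (-295 + ((1/2)*4 + (1/2)*14)*(-199)) = -325205 + (-295 + (2 + 7)*(-199)) = -325205 + (-295 + 9*(-199)) = -325205 + (-295 - 1791) = -325205 - 2086 = -327291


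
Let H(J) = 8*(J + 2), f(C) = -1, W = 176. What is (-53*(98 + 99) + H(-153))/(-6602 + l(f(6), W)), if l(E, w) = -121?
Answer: 3883/2241 ≈ 1.7327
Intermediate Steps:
H(J) = 16 + 8*J (H(J) = 8*(2 + J) = 16 + 8*J)
(-53*(98 + 99) + H(-153))/(-6602 + l(f(6), W)) = (-53*(98 + 99) + (16 + 8*(-153)))/(-6602 - 121) = (-53*197 + (16 - 1224))/(-6723) = (-10441 - 1208)*(-1/6723) = -11649*(-1/6723) = 3883/2241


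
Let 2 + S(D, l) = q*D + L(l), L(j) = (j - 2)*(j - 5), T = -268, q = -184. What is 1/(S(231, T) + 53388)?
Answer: 1/84592 ≈ 1.1821e-5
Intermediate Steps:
L(j) = (-5 + j)*(-2 + j) (L(j) = (-2 + j)*(-5 + j) = (-5 + j)*(-2 + j))
S(D, l) = 8 + l² - 184*D - 7*l (S(D, l) = -2 + (-184*D + (10 + l² - 7*l)) = -2 + (10 + l² - 184*D - 7*l) = 8 + l² - 184*D - 7*l)
1/(S(231, T) + 53388) = 1/((8 + (-268)² - 184*231 - 7*(-268)) + 53388) = 1/((8 + 71824 - 42504 + 1876) + 53388) = 1/(31204 + 53388) = 1/84592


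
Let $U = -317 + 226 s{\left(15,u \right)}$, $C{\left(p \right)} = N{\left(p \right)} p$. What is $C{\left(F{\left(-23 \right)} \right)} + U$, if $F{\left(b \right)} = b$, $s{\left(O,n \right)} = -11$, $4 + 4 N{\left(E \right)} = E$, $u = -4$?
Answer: $- \frac{10591}{4} \approx -2647.8$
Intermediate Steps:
$N{\left(E \right)} = -1 + \frac{E}{4}$
$C{\left(p \right)} = p \left(-1 + \frac{p}{4}\right)$ ($C{\left(p \right)} = \left(-1 + \frac{p}{4}\right) p = p \left(-1 + \frac{p}{4}\right)$)
$U = -2803$ ($U = -317 + 226 \left(-11\right) = -317 - 2486 = -2803$)
$C{\left(F{\left(-23 \right)} \right)} + U = \frac{1}{4} \left(-23\right) \left(-4 - 23\right) - 2803 = \frac{1}{4} \left(-23\right) \left(-27\right) - 2803 = \frac{621}{4} - 2803 = - \frac{10591}{4}$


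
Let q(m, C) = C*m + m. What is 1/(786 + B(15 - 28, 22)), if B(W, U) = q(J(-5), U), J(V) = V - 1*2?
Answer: 1/625 ≈ 0.0016000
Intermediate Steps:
J(V) = -2 + V (J(V) = V - 2 = -2 + V)
q(m, C) = m + C*m
B(W, U) = -7 - 7*U (B(W, U) = (-2 - 5)*(1 + U) = -7*(1 + U) = -7 - 7*U)
1/(786 + B(15 - 28, 22)) = 1/(786 + (-7 - 7*22)) = 1/(786 + (-7 - 154)) = 1/(786 - 161) = 1/625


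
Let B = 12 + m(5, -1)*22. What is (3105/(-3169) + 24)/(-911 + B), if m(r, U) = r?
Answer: -24317/833447 ≈ -0.029176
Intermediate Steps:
B = 122 (B = 12 + 5*22 = 12 + 110 = 122)
(3105/(-3169) + 24)/(-911 + B) = (3105/(-3169) + 24)/(-911 + 122) = (3105*(-1/3169) + 24)/(-789) = (-3105/3169 + 24)*(-1/789) = (72951/3169)*(-1/789) = -24317/833447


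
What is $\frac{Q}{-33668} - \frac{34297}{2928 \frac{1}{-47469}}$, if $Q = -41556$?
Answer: $\frac{4567759744391}{8214992} \approx 5.5603 \cdot 10^{5}$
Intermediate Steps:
$\frac{Q}{-33668} - \frac{34297}{2928 \frac{1}{-47469}} = - \frac{41556}{-33668} - \frac{34297}{2928 \frac{1}{-47469}} = \left(-41556\right) \left(- \frac{1}{33668}\right) - \frac{34297}{2928 \left(- \frac{1}{47469}\right)} = \frac{10389}{8417} - \frac{34297}{- \frac{976}{15823}} = \frac{10389}{8417} - - \frac{542681431}{976} = \frac{10389}{8417} + \frac{542681431}{976} = \frac{4567759744391}{8214992}$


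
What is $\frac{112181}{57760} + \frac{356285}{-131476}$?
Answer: $- \frac{1457478111}{1898513440} \approx -0.76769$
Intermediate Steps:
$\frac{112181}{57760} + \frac{356285}{-131476} = 112181 \cdot \frac{1}{57760} + 356285 \left(- \frac{1}{131476}\right) = \frac{112181}{57760} - \frac{356285}{131476} = - \frac{1457478111}{1898513440}$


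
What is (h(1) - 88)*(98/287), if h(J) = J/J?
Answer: -1218/41 ≈ -29.707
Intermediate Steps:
h(J) = 1
(h(1) - 88)*(98/287) = (1 - 88)*(98/287) = -8526/287 = -87*14/41 = -1218/41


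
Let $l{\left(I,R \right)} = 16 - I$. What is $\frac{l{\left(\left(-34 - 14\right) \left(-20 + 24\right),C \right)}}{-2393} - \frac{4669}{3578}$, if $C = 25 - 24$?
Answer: $- \frac{11917141}{8562154} \approx -1.3918$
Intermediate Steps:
$C = 1$
$\frac{l{\left(\left(-34 - 14\right) \left(-20 + 24\right),C \right)}}{-2393} - \frac{4669}{3578} = \frac{16 - \left(-34 - 14\right) \left(-20 + 24\right)}{-2393} - \frac{4669}{3578} = \left(16 - \left(-48\right) 4\right) \left(- \frac{1}{2393}\right) - \frac{4669}{3578} = \left(16 - -192\right) \left(- \frac{1}{2393}\right) - \frac{4669}{3578} = \left(16 + 192\right) \left(- \frac{1}{2393}\right) - \frac{4669}{3578} = 208 \left(- \frac{1}{2393}\right) - \frac{4669}{3578} = - \frac{208}{2393} - \frac{4669}{3578} = - \frac{11917141}{8562154}$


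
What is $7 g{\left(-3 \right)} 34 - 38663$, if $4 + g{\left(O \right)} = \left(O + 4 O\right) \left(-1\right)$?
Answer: $-36045$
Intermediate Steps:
$g{\left(O \right)} = -4 - 5 O$ ($g{\left(O \right)} = -4 + \left(O + 4 O\right) \left(-1\right) = -4 + 5 O \left(-1\right) = -4 - 5 O$)
$7 g{\left(-3 \right)} 34 - 38663 = 7 \left(-4 - -15\right) 34 - 38663 = 7 \left(-4 + 15\right) 34 - 38663 = 7 \cdot 11 \cdot 34 - 38663 = 77 \cdot 34 - 38663 = 2618 - 38663 = -36045$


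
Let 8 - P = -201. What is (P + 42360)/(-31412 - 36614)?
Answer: -42569/68026 ≈ -0.62578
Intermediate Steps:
P = 209 (P = 8 - 1*(-201) = 8 + 201 = 209)
(P + 42360)/(-31412 - 36614) = (209 + 42360)/(-31412 - 36614) = 42569/(-68026) = 42569*(-1/68026) = -42569/68026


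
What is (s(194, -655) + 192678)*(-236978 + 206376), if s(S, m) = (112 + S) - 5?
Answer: -5905543358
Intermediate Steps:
s(S, m) = 107 + S
(s(194, -655) + 192678)*(-236978 + 206376) = ((107 + 194) + 192678)*(-236978 + 206376) = (301 + 192678)*(-30602) = 192979*(-30602) = -5905543358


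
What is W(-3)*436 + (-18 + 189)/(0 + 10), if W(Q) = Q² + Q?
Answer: 26331/10 ≈ 2633.1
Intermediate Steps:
W(Q) = Q + Q²
W(-3)*436 + (-18 + 189)/(0 + 10) = -3*(1 - 3)*436 + (-18 + 189)/(0 + 10) = -3*(-2)*436 + 171/10 = 6*436 + 171*(⅒) = 2616 + 171/10 = 26331/10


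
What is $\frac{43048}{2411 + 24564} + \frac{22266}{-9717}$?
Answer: $- \frac{60775978}{87372025} \approx -0.6956$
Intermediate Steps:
$\frac{43048}{2411 + 24564} + \frac{22266}{-9717} = \frac{43048}{26975} + 22266 \left(- \frac{1}{9717}\right) = 43048 \cdot \frac{1}{26975} - \frac{7422}{3239} = \frac{43048}{26975} - \frac{7422}{3239} = - \frac{60775978}{87372025}$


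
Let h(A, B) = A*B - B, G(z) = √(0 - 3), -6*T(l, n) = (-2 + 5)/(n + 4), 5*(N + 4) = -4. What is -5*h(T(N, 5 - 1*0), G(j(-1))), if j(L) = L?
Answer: 95*I*√3/18 ≈ 9.1414*I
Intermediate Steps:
N = -24/5 (N = -4 + (⅕)*(-4) = -4 - ⅘ = -24/5 ≈ -4.8000)
T(l, n) = -1/(2*(4 + n)) (T(l, n) = -(-2 + 5)/(6*(n + 4)) = -1/(2*(4 + n)))
G(z) = I*√3 (G(z) = √(-3) = I*√3)
h(A, B) = -B + A*B
-5*h(T(N, 5 - 1*0), G(j(-1))) = -5*I*√3*(-1 - 1/(8 + 2*(5 - 1*0))) = -5*I*√3*(-1 - 1/(8 + 2*(5 + 0))) = -5*I*√3*(-1 - 1/(8 + 2*5)) = -5*I*√3*(-1 - 1/(8 + 10)) = -5*I*√3*(-1 - 1/18) = -5*I*√3*(-19)/18 = -(-95)*I*√3/18 = 95*I*√3/18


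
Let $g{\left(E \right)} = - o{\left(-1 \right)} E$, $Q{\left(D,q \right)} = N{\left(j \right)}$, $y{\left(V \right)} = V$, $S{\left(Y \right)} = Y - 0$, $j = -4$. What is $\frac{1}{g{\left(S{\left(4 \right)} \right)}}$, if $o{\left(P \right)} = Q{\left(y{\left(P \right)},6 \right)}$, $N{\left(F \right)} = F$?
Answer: $\frac{1}{16} \approx 0.0625$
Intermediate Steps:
$S{\left(Y \right)} = Y$ ($S{\left(Y \right)} = Y + 0 = Y$)
$Q{\left(D,q \right)} = -4$
$o{\left(P \right)} = -4$
$g{\left(E \right)} = 4 E$ ($g{\left(E \right)} = \left(-1\right) \left(-4\right) E = 4 E$)
$\frac{1}{g{\left(S{\left(4 \right)} \right)}} = \frac{1}{4 \cdot 4} = \frac{1}{16}$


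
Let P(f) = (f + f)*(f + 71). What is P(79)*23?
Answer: 545100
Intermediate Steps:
P(f) = 2*f*(71 + f) (P(f) = (2*f)*(71 + f) = 2*f*(71 + f))
P(79)*23 = (2*79*(71 + 79))*23 = (2*79*150)*23 = 23700*23 = 545100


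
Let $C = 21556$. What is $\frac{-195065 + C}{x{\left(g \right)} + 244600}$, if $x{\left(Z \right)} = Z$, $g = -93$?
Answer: $- \frac{173509}{244507} \approx -0.70963$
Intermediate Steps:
$\frac{-195065 + C}{x{\left(g \right)} + 244600} = \frac{-195065 + 21556}{-93 + 244600} = - \frac{173509}{244507}$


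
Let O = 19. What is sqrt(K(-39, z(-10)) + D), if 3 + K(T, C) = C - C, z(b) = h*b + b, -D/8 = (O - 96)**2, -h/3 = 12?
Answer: I*sqrt(47435) ≈ 217.8*I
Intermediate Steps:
h = -36 (h = -3*12 = -36)
D = -47432 (D = -8*(19 - 96)**2 = -8*(-77)**2 = -8*5929 = -47432)
z(b) = -35*b (z(b) = -36*b + b = -35*b)
K(T, C) = -3 (K(T, C) = -3 + (C - C) = -3 + 0 = -3)
sqrt(K(-39, z(-10)) + D) = sqrt(-3 - 47432) = sqrt(-47435) = I*sqrt(47435)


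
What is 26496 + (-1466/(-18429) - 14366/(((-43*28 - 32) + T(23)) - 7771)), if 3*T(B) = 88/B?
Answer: 303443116088716/11451688455 ≈ 26498.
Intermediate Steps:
T(B) = 88/(3*B) (T(B) = (88/B)/3 = 88/(3*B))
26496 + (-1466/(-18429) - 14366/(((-43*28 - 32) + T(23)) - 7771)) = 26496 + (-1466/(-18429) - 14366/(((-43*28 - 32) + (88/3)/23) - 7771)) = 26496 + (-1466*(-1/18429) - 14366/(((-1204 - 32) + (88/3)*(1/23)) - 7771)) = 26496 + (1466/18429 - 14366/((-1236 + 88/69) - 7771)) = 26496 + (1466/18429 - 14366/(-85196/69 - 7771)) = 26496 + (1466/18429 - 14366/(-621395/69)) = 26496 + (1466/18429 - 14366*(-69/621395)) = 26496 + (1466/18429 + 991254/621395) = 26496 + 19178785036/11451688455 = 303443116088716/11451688455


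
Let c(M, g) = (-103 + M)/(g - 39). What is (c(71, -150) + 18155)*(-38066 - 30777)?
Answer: -236222844661/189 ≈ -1.2499e+9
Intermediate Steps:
c(M, g) = (-103 + M)/(-39 + g)
(c(71, -150) + 18155)*(-38066 - 30777) = ((-103 + 71)/(-39 - 150) + 18155)*(-38066 - 30777) = (-32/(-189) + 18155)*(-68843) = (-1/189*(-32) + 18155)*(-68843) = (32/189 + 18155)*(-68843) = (3431327/189)*(-68843) = -236222844661/189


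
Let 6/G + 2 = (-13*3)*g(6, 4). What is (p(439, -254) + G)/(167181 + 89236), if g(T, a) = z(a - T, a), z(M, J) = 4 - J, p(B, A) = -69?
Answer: -72/256417 ≈ -0.00028079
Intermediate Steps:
g(T, a) = 4 - a
G = -3 (G = 6/(-2 + (-13*3)*(4 - 1*4)) = 6/(-2 - 39*(4 - 4)) = 6/(-2 - 39*0) = 6/(-2 + 0) = 6/(-2) = 6*(-½) = -3)
(p(439, -254) + G)/(167181 + 89236) = (-69 - 3)/(167181 + 89236) = -72/256417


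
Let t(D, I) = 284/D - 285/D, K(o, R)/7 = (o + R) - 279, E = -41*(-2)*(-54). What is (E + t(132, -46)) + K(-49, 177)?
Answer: -724021/132 ≈ -5485.0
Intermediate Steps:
E = -4428 (E = 82*(-54) = -4428)
K(o, R) = -1953 + 7*R + 7*o (K(o, R) = 7*((o + R) - 279) = 7*((R + o) - 279) = 7*(-279 + R + o) = -1953 + 7*R + 7*o)
t(D, I) = -1/D
(E + t(132, -46)) + K(-49, 177) = (-4428 - 1/132) + (-1953 + 7*177 + 7*(-49)) = (-4428 - 1*1/132) + (-1953 + 1239 - 343) = (-4428 - 1/132) - 1057 = -584497/132 - 1057 = -724021/132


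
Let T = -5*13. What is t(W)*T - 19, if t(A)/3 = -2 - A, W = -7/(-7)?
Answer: 566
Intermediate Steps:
W = 1 (W = -7*(-⅐) = 1)
T = -65
t(A) = -6 - 3*A (t(A) = 3*(-2 - A) = -6 - 3*A)
t(W)*T - 19 = (-6 - 3*1)*(-65) - 19 = (-6 - 3)*(-65) - 19 = -9*(-65) - 19 = 585 - 19 = 566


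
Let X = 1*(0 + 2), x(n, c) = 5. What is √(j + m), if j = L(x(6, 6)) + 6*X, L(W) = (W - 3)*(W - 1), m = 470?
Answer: 7*√10 ≈ 22.136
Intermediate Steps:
X = 2 (X = 1*2 = 2)
L(W) = (-1 + W)*(-3 + W) (L(W) = (-3 + W)*(-1 + W) = (-1 + W)*(-3 + W))
j = 20 (j = (3 + 5² - 4*5) + 6*2 = (3 + 25 - 20) + 12 = 8 + 12 = 20)
√(j + m) = √(20 + 470) = √490 = 7*√10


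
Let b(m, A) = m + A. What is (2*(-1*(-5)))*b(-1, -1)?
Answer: -20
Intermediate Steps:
b(m, A) = A + m
(2*(-1*(-5)))*b(-1, -1) = (2*(-1*(-5)))*(-1 - 1) = (2*5)*(-2) = 10*(-2) = -20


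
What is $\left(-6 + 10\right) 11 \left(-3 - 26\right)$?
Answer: $-1276$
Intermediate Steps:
$\left(-6 + 10\right) 11 \left(-3 - 26\right) = 4 \cdot 11 \left(-29\right) = 4 \left(-319\right) = -1276$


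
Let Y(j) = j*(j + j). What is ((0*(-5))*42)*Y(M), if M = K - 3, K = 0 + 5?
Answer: 0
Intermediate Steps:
K = 5
M = 2 (M = 5 - 3 = 2)
Y(j) = 2*j**2 (Y(j) = j*(2*j) = 2*j**2)
((0*(-5))*42)*Y(M) = ((0*(-5))*42)*(2*2**2) = (0*42)*(2*4) = 0*8 = 0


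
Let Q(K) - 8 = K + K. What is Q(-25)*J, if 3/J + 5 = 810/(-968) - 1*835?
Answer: 20328/135655 ≈ 0.14985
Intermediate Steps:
Q(K) = 8 + 2*K (Q(K) = 8 + (K + K) = 8 + 2*K)
J = -484/135655 (J = 3/(-5 + (810/(-968) - 1*835)) = 3/(-5 + (810*(-1/968) - 835)) = 3/(-5 + (-405/484 - 835)) = 3/(-5 - 404545/484) = 3/(-406965/484) = 3*(-484/406965) = -484/135655 ≈ -0.0035679)
Q(-25)*J = (8 + 2*(-25))*(-484/135655) = (8 - 50)*(-484/135655) = -42*(-484/135655) = 20328/135655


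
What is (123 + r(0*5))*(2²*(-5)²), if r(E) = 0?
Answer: 12300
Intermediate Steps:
(123 + r(0*5))*(2²*(-5)²) = (123 + 0)*(2²*(-5)²) = 123*(4*25) = 123*100 = 12300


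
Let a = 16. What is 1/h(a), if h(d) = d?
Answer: 1/16 ≈ 0.062500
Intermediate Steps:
1/h(a) = 1/16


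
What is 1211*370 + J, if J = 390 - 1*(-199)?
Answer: 448659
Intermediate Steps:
J = 589 (J = 390 + 199 = 589)
1211*370 + J = 1211*370 + 589 = 448070 + 589 = 448659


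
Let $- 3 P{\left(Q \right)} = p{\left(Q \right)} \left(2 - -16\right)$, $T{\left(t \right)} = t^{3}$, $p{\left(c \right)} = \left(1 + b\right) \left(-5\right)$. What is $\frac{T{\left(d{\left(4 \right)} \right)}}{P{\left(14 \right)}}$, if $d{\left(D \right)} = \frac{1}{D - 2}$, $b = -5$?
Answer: $- \frac{1}{960} \approx -0.0010417$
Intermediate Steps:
$p{\left(c \right)} = 20$ ($p{\left(c \right)} = \left(1 - 5\right) \left(-5\right) = \left(-4\right) \left(-5\right) = 20$)
$d{\left(D \right)} = \frac{1}{-2 + D}$
$P{\left(Q \right)} = -120$ ($P{\left(Q \right)} = - \frac{20 \left(2 - -16\right)}{3} = - \frac{20 \left(2 + 16\right)}{3} = - \frac{20 \cdot 18}{3} = \left(- \frac{1}{3}\right) 360 = -120$)
$\frac{T{\left(d{\left(4 \right)} \right)}}{P{\left(14 \right)}} = \frac{\left(\frac{1}{-2 + 4}\right)^{3}}{-120} = \left(\frac{1}{2}\right)^{3} \left(- \frac{1}{120}\right) = \frac{1}{8} \left(- \frac{1}{120}\right) = - \frac{1}{960}$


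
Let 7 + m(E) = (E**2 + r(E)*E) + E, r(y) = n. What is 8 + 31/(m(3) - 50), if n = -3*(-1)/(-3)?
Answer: 353/48 ≈ 7.3542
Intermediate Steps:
n = -1 (n = 3*(-1/3) = -1)
r(y) = -1
m(E) = -7 + E**2 (m(E) = -7 + ((E**2 - E) + E) = -7 + E**2)
8 + 31/(m(3) - 50) = 8 + 31/((-7 + 3**2) - 50) = 8 + 31/((-7 + 9) - 50) = 8 + 31/(2 - 50) = 8 + 31/(-48) = 8 - 1/48*31 = 8 - 31/48 = 353/48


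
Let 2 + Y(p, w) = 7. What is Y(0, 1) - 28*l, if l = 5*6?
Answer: -835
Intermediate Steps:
Y(p, w) = 5 (Y(p, w) = -2 + 7 = 5)
l = 30
Y(0, 1) - 28*l = 5 - 28*30 = 5 - 840 = -835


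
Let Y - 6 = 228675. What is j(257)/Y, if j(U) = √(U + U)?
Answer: √514/228681 ≈ 9.9141e-5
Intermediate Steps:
Y = 228681 (Y = 6 + 228675 = 228681)
j(U) = √2*√U (j(U) = √(2*U) = √2*√U)
j(257)/Y = (√2*√257)/228681 = √514*(1/228681) = √514/228681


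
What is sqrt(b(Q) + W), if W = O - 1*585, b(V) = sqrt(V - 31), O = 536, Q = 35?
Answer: I*sqrt(47) ≈ 6.8557*I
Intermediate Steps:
b(V) = sqrt(-31 + V)
W = -49 (W = 536 - 1*585 = 536 - 585 = -49)
sqrt(b(Q) + W) = sqrt(sqrt(-31 + 35) - 49) = sqrt(sqrt(4) - 49) = sqrt(2 - 49) = sqrt(-47) = I*sqrt(47)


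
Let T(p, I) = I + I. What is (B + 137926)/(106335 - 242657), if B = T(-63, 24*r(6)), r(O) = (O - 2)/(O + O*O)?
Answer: -482757/477127 ≈ -1.0118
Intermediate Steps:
r(O) = (-2 + O)/(O + O**2)
T(p, I) = 2*I
B = 32/7 (B = 2*(24*((-2 + 6)/(6*(1 + 6)))) = 2*(24*((1/6)*4/7)) = 2*(24*((1/6)*(1/7)*4)) = 2*(24*(2/21)) = 2*(16/7) = 32/7 ≈ 4.5714)
(B + 137926)/(106335 - 242657) = (32/7 + 137926)/(106335 - 242657) = (965514/7)/(-136322) = (965514/7)*(-1/136322) = -482757/477127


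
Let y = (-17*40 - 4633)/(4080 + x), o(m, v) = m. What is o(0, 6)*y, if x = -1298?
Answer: 0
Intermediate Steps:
y = -5313/2782 (y = (-17*40 - 4633)/(4080 - 1298) = (-680 - 4633)/2782 = -5313*1/2782 = -5313/2782 ≈ -1.9098)
o(0, 6)*y = 0*(-5313/2782) = 0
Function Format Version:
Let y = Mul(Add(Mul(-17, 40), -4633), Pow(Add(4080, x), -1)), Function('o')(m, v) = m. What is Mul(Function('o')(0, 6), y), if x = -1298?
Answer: 0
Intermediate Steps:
y = Rational(-5313, 2782) (y = Mul(Add(Mul(-17, 40), -4633), Pow(Add(4080, -1298), -1)) = Mul(Add(-680, -4633), Pow(2782, -1)) = Mul(-5313, Rational(1, 2782)) = Rational(-5313, 2782) ≈ -1.9098)
Mul(Function('o')(0, 6), y) = Mul(0, Rational(-5313, 2782)) = 0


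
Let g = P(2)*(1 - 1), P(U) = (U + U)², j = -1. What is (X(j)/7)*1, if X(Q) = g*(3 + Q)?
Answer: 0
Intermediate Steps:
P(U) = 4*U² (P(U) = (2*U)² = 4*U²)
g = 0 (g = (4*2²)*(1 - 1) = (4*4)*0 = 16*0 = 0)
X(Q) = 0 (X(Q) = 0*(3 + Q) = 0)
(X(j)/7)*1 = (0/7)*1 = ((⅐)*0)*1 = 0*1 = 0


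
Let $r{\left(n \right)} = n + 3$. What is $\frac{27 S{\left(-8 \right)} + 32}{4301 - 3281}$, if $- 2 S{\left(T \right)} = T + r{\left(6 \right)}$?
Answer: $\frac{37}{2040} \approx 0.018137$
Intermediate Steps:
$r{\left(n \right)} = 3 + n$
$S{\left(T \right)} = - \frac{9}{2} - \frac{T}{2}$ ($S{\left(T \right)} = - \frac{T + \left(3 + 6\right)}{2} = - \frac{T + 9}{2} = - \frac{9 + T}{2} = - \frac{9}{2} - \frac{T}{2}$)
$\frac{27 S{\left(-8 \right)} + 32}{4301 - 3281} = \frac{27 \left(- \frac{9}{2} - -4\right) + 32}{4301 - 3281} = \frac{27 \left(- \frac{9}{2} + 4\right) + 32}{1020} = \left(27 \left(- \frac{1}{2}\right) + 32\right) \frac{1}{1020} = \left(- \frac{27}{2} + 32\right) \frac{1}{1020} = \frac{37}{2} \cdot \frac{1}{1020} = \frac{37}{2040}$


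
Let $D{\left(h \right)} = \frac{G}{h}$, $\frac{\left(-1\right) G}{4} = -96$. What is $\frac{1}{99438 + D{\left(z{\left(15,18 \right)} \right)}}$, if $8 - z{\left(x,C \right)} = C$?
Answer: $\frac{5}{496998} \approx 1.006 \cdot 10^{-5}$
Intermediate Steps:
$G = 384$ ($G = \left(-4\right) \left(-96\right) = 384$)
$z{\left(x,C \right)} = 8 - C$
$D{\left(h \right)} = \frac{384}{h}$
$\frac{1}{99438 + D{\left(z{\left(15,18 \right)} \right)}} = \frac{1}{99438 + \frac{384}{8 - 18}} = \frac{1}{99438 + \frac{384}{-10}} = \frac{1}{99438 + 384 \left(- \frac{1}{10}\right)} = \frac{1}{99438 - \frac{192}{5}} = \frac{1}{\frac{496998}{5}} = \frac{5}{496998}$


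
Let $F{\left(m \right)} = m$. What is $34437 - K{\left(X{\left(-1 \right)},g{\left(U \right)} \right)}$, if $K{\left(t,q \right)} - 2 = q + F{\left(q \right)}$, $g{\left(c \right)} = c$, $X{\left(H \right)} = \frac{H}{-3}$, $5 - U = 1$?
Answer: $34427$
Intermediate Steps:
$U = 4$ ($U = 5 - 1 = 4$)
$X{\left(H \right)} = - \frac{H}{3}$ ($X{\left(H \right)} = H \left(- \frac{1}{3}\right) = - \frac{H}{3}$)
$K{\left(t,q \right)} = 2 + 2 q$ ($K{\left(t,q \right)} = 2 + \left(q + q\right) = 2 + 2 q$)
$34437 - K{\left(X{\left(-1 \right)},g{\left(U \right)} \right)} = 34437 - \left(2 + 2 \cdot 4\right) = 34437 - \left(2 + 8\right) = 34437 - 10 = 34427$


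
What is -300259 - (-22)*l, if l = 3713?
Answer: -218573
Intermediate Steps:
-300259 - (-22)*l = -300259 - (-22)*3713 = -300259 - 1*(-81686) = -300259 + 81686 = -218573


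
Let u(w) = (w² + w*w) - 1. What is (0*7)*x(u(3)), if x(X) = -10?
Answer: 0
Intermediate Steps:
u(w) = -1 + 2*w² (u(w) = (w² + w²) - 1 = 2*w² - 1 = -1 + 2*w²)
(0*7)*x(u(3)) = (0*7)*(-10) = 0*(-10) = 0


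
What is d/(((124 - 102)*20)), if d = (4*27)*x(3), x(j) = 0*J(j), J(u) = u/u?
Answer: 0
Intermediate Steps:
J(u) = 1
x(j) = 0 (x(j) = 0*1 = 0)
d = 0 (d = (4*27)*0 = 108*0 = 0)
d/(((124 - 102)*20)) = 0/(((124 - 102)*20)) = 0/((22*20)) = 0/440 = 0*(1/440) = 0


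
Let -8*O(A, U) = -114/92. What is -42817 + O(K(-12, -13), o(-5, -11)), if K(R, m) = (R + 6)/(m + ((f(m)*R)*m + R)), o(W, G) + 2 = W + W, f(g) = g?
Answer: -15756599/368 ≈ -42817.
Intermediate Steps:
o(W, G) = -2 + 2*W (o(W, G) = -2 + (W + W) = -2 + 2*W)
K(R, m) = (6 + R)/(R + m + R*m**2) (K(R, m) = (R + 6)/(m + ((m*R)*m + R)) = (6 + R)/(m + ((R*m)*m + R)) = (6 + R)/(m + (R*m**2 + R)) = (6 + R)/(m + (R + R*m**2)) = (6 + R)/(R + m + R*m**2))
O(A, U) = 57/368 (O(A, U) = -(-57)/(4*92) = -1/8*(-57/46) = 57/368)
-42817 + O(K(-12, -13), o(-5, -11)) = -42817 + 57/368 = -15756599/368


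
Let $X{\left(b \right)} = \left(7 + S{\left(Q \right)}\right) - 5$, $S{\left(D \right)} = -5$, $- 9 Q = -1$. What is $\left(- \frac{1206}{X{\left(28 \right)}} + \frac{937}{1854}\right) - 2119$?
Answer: $- \frac{3182381}{1854} \approx -1716.5$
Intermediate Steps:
$Q = \frac{1}{9}$ ($Q = \left(- \frac{1}{9}\right) \left(-1\right) = \frac{1}{9} \approx 0.11111$)
$X{\left(b \right)} = -3$ ($X{\left(b \right)} = \left(7 - 5\right) - 5 = 2 - 5 = -3$)
$\left(- \frac{1206}{X{\left(28 \right)}} + \frac{937}{1854}\right) - 2119 = \left(- \frac{1206}{-3} + \frac{937}{1854}\right) - 2119 = \left(\left(-1206\right) \left(- \frac{1}{3}\right) + 937 \cdot \frac{1}{1854}\right) - 2119 = \left(402 + \frac{937}{1854}\right) - 2119 = \frac{746245}{1854} - 2119 = - \frac{3182381}{1854}$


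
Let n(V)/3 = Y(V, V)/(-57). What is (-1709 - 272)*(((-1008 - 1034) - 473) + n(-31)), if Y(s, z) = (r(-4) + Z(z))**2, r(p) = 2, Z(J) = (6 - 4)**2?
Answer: 94733401/19 ≈ 4.9860e+6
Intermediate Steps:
Z(J) = 4 (Z(J) = 2**2 = 4)
Y(s, z) = 36 (Y(s, z) = (2 + 4)**2 = 6**2 = 36)
n(V) = -36/19 (n(V) = 3*(36/(-57)) = 3*(36*(-1/57)) = 3*(-12/19) = -36/19)
(-1709 - 272)*(((-1008 - 1034) - 473) + n(-31)) = (-1709 - 272)*(((-1008 - 1034) - 473) - 36/19) = -1981*((-2042 - 473) - 36/19) = -1981*(-2515 - 36/19) = -1981*(-47821/19) = 94733401/19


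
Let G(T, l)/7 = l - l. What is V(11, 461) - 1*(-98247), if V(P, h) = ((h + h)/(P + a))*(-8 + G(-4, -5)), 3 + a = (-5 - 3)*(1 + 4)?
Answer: 196955/2 ≈ 98478.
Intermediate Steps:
G(T, l) = 0 (G(T, l) = 7*(l - l) = 7*0 = 0)
a = -43 (a = -3 + (-5 - 3)*(1 + 4) = -3 - 8*5 = -3 - 40 = -43)
V(P, h) = -16*h/(-43 + P) (V(P, h) = ((h + h)/(P - 43))*(-8 + 0) = ((2*h)/(-43 + P))*(-8) = (2*h/(-43 + P))*(-8) = -16*h/(-43 + P))
V(11, 461) - 1*(-98247) = -16*461/(-43 + 11) - 1*(-98247) = -16*461/(-32) + 98247 = -16*461*(-1/32) + 98247 = 461/2 + 98247 = 196955/2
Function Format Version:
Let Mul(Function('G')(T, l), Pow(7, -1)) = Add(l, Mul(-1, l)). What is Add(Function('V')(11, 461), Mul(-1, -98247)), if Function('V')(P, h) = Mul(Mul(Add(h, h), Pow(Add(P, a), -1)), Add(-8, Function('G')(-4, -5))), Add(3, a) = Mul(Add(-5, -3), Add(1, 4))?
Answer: Rational(196955, 2) ≈ 98478.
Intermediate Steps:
Function('G')(T, l) = 0 (Function('G')(T, l) = Mul(7, Add(l, Mul(-1, l))) = Mul(7, 0) = 0)
a = -43 (a = Add(-3, Mul(Add(-5, -3), Add(1, 4))) = Add(-3, Mul(-8, 5)) = Add(-3, -40) = -43)
Function('V')(P, h) = Mul(-16, h, Pow(Add(-43, P), -1)) (Function('V')(P, h) = Mul(Mul(Add(h, h), Pow(Add(P, -43), -1)), Add(-8, 0)) = Mul(Mul(Mul(2, h), Pow(Add(-43, P), -1)), -8) = Mul(Mul(2, h, Pow(Add(-43, P), -1)), -8) = Mul(-16, h, Pow(Add(-43, P), -1)))
Add(Function('V')(11, 461), Mul(-1, -98247)) = Add(Mul(-16, 461, Pow(Add(-43, 11), -1)), Mul(-1, -98247)) = Add(Mul(-16, 461, Pow(-32, -1)), 98247) = Add(Mul(-16, 461, Rational(-1, 32)), 98247) = Add(Rational(461, 2), 98247) = Rational(196955, 2)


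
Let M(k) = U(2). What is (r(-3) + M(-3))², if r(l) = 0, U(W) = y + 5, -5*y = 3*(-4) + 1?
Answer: 1296/25 ≈ 51.840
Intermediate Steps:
y = 11/5 (y = -(3*(-4) + 1)/5 = -(-12 + 1)/5 = -⅕*(-11) = 11/5 ≈ 2.2000)
U(W) = 36/5 (U(W) = 11/5 + 5 = 36/5)
M(k) = 36/5
(r(-3) + M(-3))² = (0 + 36/5)² = (36/5)² = 1296/25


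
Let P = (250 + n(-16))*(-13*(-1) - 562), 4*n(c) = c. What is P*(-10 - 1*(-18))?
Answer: -1080432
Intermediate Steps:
n(c) = c/4
P = -135054 (P = (250 + (1/4)*(-16))*(-13*(-1) - 562) = (250 - 4)*(13 - 562) = 246*(-549) = -135054)
P*(-10 - 1*(-18)) = -135054*(-10 - 1*(-18)) = -135054*(-10 + 18) = -135054*8 = -1080432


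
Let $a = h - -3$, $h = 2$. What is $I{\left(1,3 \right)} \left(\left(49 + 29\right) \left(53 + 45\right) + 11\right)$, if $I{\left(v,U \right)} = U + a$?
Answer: $61240$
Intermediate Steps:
$a = 5$ ($a = 2 - -3 = 2 + 3 = 5$)
$I{\left(v,U \right)} = 5 + U$ ($I{\left(v,U \right)} = U + 5 = 5 + U$)
$I{\left(1,3 \right)} \left(\left(49 + 29\right) \left(53 + 45\right) + 11\right) = \left(5 + 3\right) \left(\left(49 + 29\right) \left(53 + 45\right) + 11\right) = 8 \left(78 \cdot 98 + 11\right) = 8 \left(7644 + 11\right) = 8 \cdot 7655 = 61240$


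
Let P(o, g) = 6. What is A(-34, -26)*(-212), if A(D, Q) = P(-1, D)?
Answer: -1272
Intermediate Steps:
A(D, Q) = 6
A(-34, -26)*(-212) = 6*(-212) = -1272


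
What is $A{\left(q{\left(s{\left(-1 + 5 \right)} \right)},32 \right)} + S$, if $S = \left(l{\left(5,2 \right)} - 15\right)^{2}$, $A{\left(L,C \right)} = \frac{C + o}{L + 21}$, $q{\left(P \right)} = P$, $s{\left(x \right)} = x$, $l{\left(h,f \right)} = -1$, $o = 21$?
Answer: $\frac{6453}{25} \approx 258.12$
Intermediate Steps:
$A{\left(L,C \right)} = \frac{21 + C}{21 + L}$ ($A{\left(L,C \right)} = \frac{C + 21}{L + 21} = \frac{21 + C}{21 + L}$)
$S = 256$ ($S = \left(-1 - 15\right)^{2} = \left(-16\right)^{2} = 256$)
$A{\left(q{\left(s{\left(-1 + 5 \right)} \right)},32 \right)} + S = \frac{21 + 32}{21 + \left(-1 + 5\right)} + 256 = \frac{1}{21 + 4} \cdot 53 + 256 = \frac{1}{25} \cdot 53 + 256 = \frac{53}{25} + 256 = \frac{6453}{25}$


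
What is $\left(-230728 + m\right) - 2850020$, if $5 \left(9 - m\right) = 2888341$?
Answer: $- \frac{18292036}{5} \approx -3.6584 \cdot 10^{6}$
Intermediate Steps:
$m = - \frac{2888296}{5}$ ($m = 9 - \frac{2888341}{5} = - \frac{2888296}{5} \approx -5.7766 \cdot 10^{5}$)
$\left(-230728 + m\right) - 2850020 = \left(-230728 - \frac{2888296}{5}\right) - 2850020 = - \frac{4041936}{5} - 2850020 = - \frac{18292036}{5}$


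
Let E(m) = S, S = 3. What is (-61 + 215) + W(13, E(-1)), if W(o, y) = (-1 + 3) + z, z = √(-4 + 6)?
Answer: 156 + √2 ≈ 157.41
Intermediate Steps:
z = √2 ≈ 1.4142
E(m) = 3
W(o, y) = 2 + √2 (W(o, y) = (-1 + 3) + √2 = 2 + √2)
(-61 + 215) + W(13, E(-1)) = (-61 + 215) + (2 + √2) = 154 + (2 + √2) = 156 + √2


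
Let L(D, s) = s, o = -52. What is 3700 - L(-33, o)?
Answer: 3752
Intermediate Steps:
3700 - L(-33, o) = 3700 - 1*(-52) = 3700 + 52 = 3752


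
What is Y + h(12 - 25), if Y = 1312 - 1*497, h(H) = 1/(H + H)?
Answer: 21189/26 ≈ 814.96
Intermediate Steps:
h(H) = 1/(2*H)
Y = 815 (Y = 1312 - 497 = 815)
Y + h(12 - 25) = 815 + 1/(2*(12 - 25)) = 815 + (½)/(-13) = 815 + (½)*(-1/13) = 815 - 1/26 = 21189/26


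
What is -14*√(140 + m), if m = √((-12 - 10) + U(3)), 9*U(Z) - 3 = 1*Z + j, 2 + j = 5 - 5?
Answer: -14*√(1260 + 3*I*√194)/3 ≈ -165.67 - 2.7463*I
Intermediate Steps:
j = -2 (j = -2 + (5 - 5) = -2 + 0 = -2)
U(Z) = ⅑ + Z/9 (U(Z) = ⅓ + (1*Z - 2)/9 = ⅓ + (Z - 2)/9 = ⅓ + (-2 + Z)/9 = ⅓ + (-2/9 + Z/9) = ⅑ + Z/9)
m = I*√194/3 (m = √((-12 - 10) + (⅑ + (⅑)*3)) = √(-22 + (⅑ + ⅓)) = √(-22 + 4/9) = √(-194/9) = I*√194/3 ≈ 4.6428*I)
-14*√(140 + m) = -14*√(140 + I*√194/3)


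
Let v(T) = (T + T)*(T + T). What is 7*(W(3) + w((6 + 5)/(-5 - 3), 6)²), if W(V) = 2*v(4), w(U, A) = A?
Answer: 1148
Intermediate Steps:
v(T) = 4*T² (v(T) = (2*T)*(2*T) = 4*T²)
W(V) = 128 (W(V) = 2*(4*4²) = 2*(4*16) = 2*64 = 128)
7*(W(3) + w((6 + 5)/(-5 - 3), 6)²) = 7*(128 + 6²) = 7*(128 + 36) = 7*164 = 1148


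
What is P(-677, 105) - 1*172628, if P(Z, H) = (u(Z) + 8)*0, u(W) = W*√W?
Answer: -172628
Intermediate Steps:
u(W) = W^(3/2)
P(Z, H) = 0 (P(Z, H) = (Z^(3/2) + 8)*0 = (8 + Z^(3/2))*0 = 0)
P(-677, 105) - 1*172628 = 0 - 1*172628 = 0 - 172628 = -172628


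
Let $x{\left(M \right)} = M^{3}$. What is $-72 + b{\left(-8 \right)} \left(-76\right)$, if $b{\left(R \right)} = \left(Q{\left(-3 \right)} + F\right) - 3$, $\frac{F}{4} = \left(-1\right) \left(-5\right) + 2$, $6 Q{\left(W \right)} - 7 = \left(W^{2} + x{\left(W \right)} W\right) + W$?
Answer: $- \frac{9488}{3} \approx -3162.7$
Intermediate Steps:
$Q{\left(W \right)} = \frac{7}{6} + \frac{W}{6} + \frac{W^{2}}{6} + \frac{W^{4}}{6}$ ($Q{\left(W \right)} = \frac{7}{6} + \frac{\left(W^{2} + W^{3} W\right) + W}{6} = \frac{7}{6} + \frac{\left(W^{2} + W^{4}\right) + W}{6} = \frac{7}{6} + \frac{W + W^{2} + W^{4}}{6} = \frac{7}{6} + \left(\frac{W}{6} + \frac{W^{2}}{6} + \frac{W^{4}}{6}\right) = \frac{7}{6} + \frac{W}{6} + \frac{W^{2}}{6} + \frac{W^{4}}{6}$)
$F = 28$ ($F = 4 \left(\left(-1\right) \left(-5\right) + 2\right) = 4 \left(5 + 2\right) = 4 \cdot 7 = 28$)
$b{\left(R \right)} = \frac{122}{3}$ ($b{\left(R \right)} = \left(\left(\frac{7}{6} + \frac{1}{6} \left(-3\right) + \frac{\left(-3\right)^{2}}{6} + \frac{\left(-3\right)^{4}}{6}\right) + 28\right) - 3 = \left(\left(\frac{7}{6} - \frac{1}{2} + \frac{1}{6} \cdot 9 + \frac{1}{6} \cdot 81\right) + 28\right) - 3 = \left(\left(\frac{7}{6} - \frac{1}{2} + \frac{3}{2} + \frac{27}{2}\right) + 28\right) - 3 = \left(\frac{47}{3} + 28\right) - 3 = \frac{131}{3} - 3 = \frac{122}{3}$)
$-72 + b{\left(-8 \right)} \left(-76\right) = -72 + \frac{122}{3} \left(-76\right) = -72 - \frac{9272}{3} = - \frac{9488}{3}$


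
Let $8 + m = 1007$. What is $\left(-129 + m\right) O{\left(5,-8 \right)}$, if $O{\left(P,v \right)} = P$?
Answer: $4350$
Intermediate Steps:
$m = 999$ ($m = -8 + 1007 = 999$)
$\left(-129 + m\right) O{\left(5,-8 \right)} = \left(-129 + 999\right) 5 = 870 \cdot 5 = 4350$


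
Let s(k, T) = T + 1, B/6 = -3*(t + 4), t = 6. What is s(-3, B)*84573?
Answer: -15138567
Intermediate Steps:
B = -180 (B = 6*(-3*(6 + 4)) = 6*(-3*10) = 6*(-30) = -180)
s(k, T) = 1 + T
s(-3, B)*84573 = (1 - 180)*84573 = -179*84573 = -15138567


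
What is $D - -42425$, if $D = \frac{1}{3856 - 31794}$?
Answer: $\frac{1185269649}{27938} \approx 42425.0$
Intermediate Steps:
$D = - \frac{1}{27938}$ ($D = \frac{1}{-27938} = - \frac{1}{27938} \approx -3.5794 \cdot 10^{-5}$)
$D - -42425 = - \frac{1}{27938} - -42425 = - \frac{1}{27938} + 42425 = \frac{1185269649}{27938}$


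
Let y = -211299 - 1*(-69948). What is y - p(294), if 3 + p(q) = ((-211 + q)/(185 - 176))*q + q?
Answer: -433060/3 ≈ -1.4435e+5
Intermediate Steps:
y = -141351 (y = -211299 + 69948 = -141351)
p(q) = -3 + q + q*(-211/9 + q/9) (p(q) = -3 + (((-211 + q)/(185 - 176))*q + q) = -3 + (((-211 + q)/9)*q + q) = -3 + (((-211 + q)*(⅑))*q + q) = -3 + ((-211/9 + q/9)*q + q) = -3 + (q*(-211/9 + q/9) + q) = -3 + (q + q*(-211/9 + q/9)) = -3 + q + q*(-211/9 + q/9))
y - p(294) = -141351 - (-3 - 202/9*294 + (⅑)*294²) = -141351 - (-3 - 19796/3 + (⅑)*86436) = -141351 - (-3 - 19796/3 + 9604) = -141351 - 1*9007/3 = -141351 - 9007/3 = -433060/3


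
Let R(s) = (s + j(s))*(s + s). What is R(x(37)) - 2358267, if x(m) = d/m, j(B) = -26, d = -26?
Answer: -3228416147/1369 ≈ -2.3582e+6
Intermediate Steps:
x(m) = -26/m
R(s) = 2*s*(-26 + s) (R(s) = (s - 26)*(s + s) = (-26 + s)*(2*s) = 2*s*(-26 + s))
R(x(37)) - 2358267 = 2*(-26/37)*(-26 - 26/37) - 2358267 = 2*(-26/37)*(-988/37) - 2358267 = 51376/1369 - 2358267 = -3228416147/1369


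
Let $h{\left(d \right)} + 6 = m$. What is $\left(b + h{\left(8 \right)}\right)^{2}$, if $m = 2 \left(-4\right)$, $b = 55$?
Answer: $1681$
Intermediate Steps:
$m = -8$
$h{\left(d \right)} = -14$ ($h{\left(d \right)} = -6 - 8 = -14$)
$\left(b + h{\left(8 \right)}\right)^{2} = \left(55 - 14\right)^{2} = 41^{2} = 1681$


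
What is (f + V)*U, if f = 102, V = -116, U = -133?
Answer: 1862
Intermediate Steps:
(f + V)*U = (102 - 116)*(-133) = -14*(-133) = 1862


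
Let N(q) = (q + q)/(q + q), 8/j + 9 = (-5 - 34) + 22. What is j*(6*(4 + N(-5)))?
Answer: -120/13 ≈ -9.2308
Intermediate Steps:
j = -4/13 (j = 8/(-9 + ((-5 - 34) + 22)) = 8/(-9 + (-39 + 22)) = 8/(-9 - 17) = 8/(-26) = 8*(-1/26) = -4/13 ≈ -0.30769)
N(q) = 1 (N(q) = (2*q)/((2*q)) = (2*q)*(1/(2*q)) = 1)
j*(6*(4 + N(-5))) = -24*(4 + 1)/13 = -24*5/13 = -4/13*30 = -120/13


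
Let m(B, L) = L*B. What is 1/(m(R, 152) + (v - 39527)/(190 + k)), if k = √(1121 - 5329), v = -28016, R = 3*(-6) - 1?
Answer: 2*(-2*√263 + 95*I)/(-616263*I + 11552*√263) ≈ -0.00031152 - 1.0561e-5*I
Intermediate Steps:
R = -19 (R = -18 - 1 = -19)
m(B, L) = B*L
k = 4*I*√263 (k = √(-4208) = 4*I*√263 ≈ 64.869*I)
1/(m(R, 152) + (v - 39527)/(190 + k)) = 1/(-19*152 + (-28016 - 39527)/(190 + 4*I*√263)) = 1/(-2888 - 67543/(190 + 4*I*√263))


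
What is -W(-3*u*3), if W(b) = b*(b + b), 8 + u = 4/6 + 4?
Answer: -1800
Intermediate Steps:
u = -10/3 (u = -8 + (4/6 + 4) = -8 + (4*(1/6) + 4) = -8 + (2/3 + 4) = -8 + 14/3 = -10/3 ≈ -3.3333)
W(b) = 2*b**2 (W(b) = b*(2*b) = 2*b**2)
-W(-3*u*3) = -2*(-3*(-10/3)*3)**2 = -2*(10*3)**2 = -2*30**2 = -2*900 = -1*1800 = -1800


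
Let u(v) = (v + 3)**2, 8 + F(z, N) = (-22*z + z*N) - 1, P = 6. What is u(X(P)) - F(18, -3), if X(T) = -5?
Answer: 463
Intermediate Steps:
F(z, N) = -9 - 22*z + N*z (F(z, N) = -8 + ((-22*z + z*N) - 1) = -8 + ((-22*z + N*z) - 1) = -8 + (-1 - 22*z + N*z) = -9 - 22*z + N*z)
u(v) = (3 + v)**2
u(X(P)) - F(18, -3) = (3 - 5)**2 - (-9 - 22*18 - 3*18) = (-2)**2 - (-9 - 396 - 54) = 4 - 1*(-459) = 4 + 459 = 463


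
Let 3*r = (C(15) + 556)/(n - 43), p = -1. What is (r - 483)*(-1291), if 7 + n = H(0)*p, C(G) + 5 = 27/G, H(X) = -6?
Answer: 103778326/165 ≈ 6.2896e+5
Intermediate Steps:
C(G) = -5 + 27/G
n = -1 (n = -7 - 6*(-1) = -7 + 6 = -1)
r = -691/165 (r = (((-5 + 27/15) + 556)/(-1 - 43))/3 = (((-5 + 27*(1/15)) + 556)/(-44))/3 = (((-5 + 9/5) + 556)*(-1/44))/3 = ((-16/5 + 556)*(-1/44))/3 = ((2764/5)*(-1/44))/3 = (⅓)*(-691/55) = -691/165 ≈ -4.1879)
(r - 483)*(-1291) = (-691/165 - 483)*(-1291) = -80386/165*(-1291) = 103778326/165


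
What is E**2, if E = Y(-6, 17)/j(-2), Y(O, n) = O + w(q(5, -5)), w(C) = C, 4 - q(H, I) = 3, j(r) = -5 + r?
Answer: 25/49 ≈ 0.51020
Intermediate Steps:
q(H, I) = 1 (q(H, I) = 4 - 1*3 = 4 - 3 = 1)
Y(O, n) = 1 + O (Y(O, n) = O + 1 = 1 + O)
E = 5/7 (E = (1 - 6)/(-5 - 2) = -5/(-7) = -5*(-1/7) = 5/7 ≈ 0.71429)
E**2 = (5/7)**2 = 25/49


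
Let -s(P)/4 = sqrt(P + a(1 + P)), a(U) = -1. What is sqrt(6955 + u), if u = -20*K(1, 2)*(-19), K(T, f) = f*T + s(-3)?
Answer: sqrt(7715 - 3040*I) ≈ 89.463 - 16.99*I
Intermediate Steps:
s(P) = -4*sqrt(-1 + P) (s(P) = -4*sqrt(P - 1) = -4*sqrt(-1 + P))
K(T, f) = -8*I + T*f (K(T, f) = f*T - 4*sqrt(-1 - 3) = T*f - 8*I = -8*I + T*f)
u = 760 - 3040*I (u = -20*(-8*I + 1*2)*(-19) = -20*(-8*I + 2)*(-19) = -20*(2 - 8*I)*(-19) = (-40 + 160*I)*(-19) = 760 - 3040*I ≈ 760.0 - 3040.0*I)
sqrt(6955 + u) = sqrt(6955 + (760 - 3040*I)) = sqrt(7715 - 3040*I)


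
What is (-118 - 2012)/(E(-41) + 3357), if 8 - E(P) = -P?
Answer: -355/554 ≈ -0.64079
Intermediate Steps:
E(P) = 8 + P (E(P) = 8 - (-1)*P = 8 + P)
(-118 - 2012)/(E(-41) + 3357) = (-118 - 2012)/((8 - 41) + 3357) = -2130/(-33 + 3357) = -2130/3324 = -2130*1/3324 = -355/554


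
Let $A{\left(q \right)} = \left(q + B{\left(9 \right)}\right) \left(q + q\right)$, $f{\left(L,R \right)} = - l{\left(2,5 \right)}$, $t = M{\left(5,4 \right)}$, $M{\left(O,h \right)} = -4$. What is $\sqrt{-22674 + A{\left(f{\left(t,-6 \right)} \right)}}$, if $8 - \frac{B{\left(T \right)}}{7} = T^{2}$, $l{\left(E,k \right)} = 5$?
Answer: $3 i \sqrt{1946} \approx 132.34 i$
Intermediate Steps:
$t = -4$
$B{\left(T \right)} = 56 - 7 T^{2}$
$f{\left(L,R \right)} = -5$ ($f{\left(L,R \right)} = \left(-1\right) 5 = -5$)
$A{\left(q \right)} = 2 q \left(-511 + q\right)$ ($A{\left(q \right)} = \left(q + \left(56 - 7 \cdot 9^{2}\right)\right) \left(q + q\right) = \left(q + \left(56 - 567\right)\right) 2 q = \left(q - 511\right) 2 q = \left(-511 + q\right) 2 q = 2 q \left(-511 + q\right)$)
$\sqrt{-22674 + A{\left(f{\left(t,-6 \right)} \right)}} = \sqrt{-22674 + 2 \left(-5\right) \left(-511 - 5\right)} = \sqrt{-22674 + 2 \left(-5\right) \left(-516\right)} = \sqrt{-22674 + 5160} = \sqrt{-17514} = 3 i \sqrt{1946}$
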